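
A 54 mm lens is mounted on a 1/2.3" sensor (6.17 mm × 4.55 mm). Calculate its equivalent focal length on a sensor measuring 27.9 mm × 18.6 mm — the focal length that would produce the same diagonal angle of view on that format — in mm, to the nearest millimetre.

Sensor diagonal = √(6.17² + 4.55²) = √58.7714 ≈ 7.6663 mm.
Sensor diagonal = √(27.9² + 18.6²) = √1124.3700 ≈ 33.5316 mm.
Equal angle of view means equal diagonal/f ratio, so f₂ = f₁ · (diagonal₂/diagonal₁) = 54 × 33.5316/7.6663.
f₂ = 54 × 4.37393 ≈ 236.192 mm.

236 mm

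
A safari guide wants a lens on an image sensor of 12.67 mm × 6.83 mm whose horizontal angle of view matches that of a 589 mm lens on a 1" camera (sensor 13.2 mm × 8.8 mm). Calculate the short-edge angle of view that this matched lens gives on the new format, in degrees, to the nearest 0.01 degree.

0.69°

Equal horizontal AOV ⇒ f₂ = f₁ · 12.67/13.2 = 589 × 0.95985 ≈ 565.3508 mm.
Short-edge AOV on the new format = 2·arctan(6.83 / (2 × 565.3508)) = 2·arctan(0.00604) ≈ 0.6922°.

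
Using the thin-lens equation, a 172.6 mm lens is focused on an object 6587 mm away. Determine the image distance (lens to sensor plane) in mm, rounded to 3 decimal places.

177.244 mm

1/dᵢ = 1/f − 1/dₒ = 1/172.6 − 1/6587 = 0.0056419 mm⁻¹.
dᵢ = 1/0.0056419 ≈ 177.2444 mm.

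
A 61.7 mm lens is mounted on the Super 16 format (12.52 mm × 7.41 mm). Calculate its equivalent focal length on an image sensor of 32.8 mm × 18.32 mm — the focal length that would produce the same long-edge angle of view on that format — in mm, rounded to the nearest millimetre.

162 mm

Equal angle of view means equal width/f ratio, so f₂ = f₁ · (width₂/width₁) = 61.7 × 32.8/12.52.
f₂ = 61.7 × 2.61981 ≈ 161.642 mm.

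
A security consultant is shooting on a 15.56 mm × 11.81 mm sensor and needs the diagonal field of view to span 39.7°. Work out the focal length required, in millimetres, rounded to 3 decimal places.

27.055 mm

Sensor diagonal = √(15.56² + 11.81²) = √381.5897 ≈ 19.5343 mm.
From α = 2·arctan(d/2f) we get f = d / (2·tan(α/2)).
With d = 19.5343 mm and α/2 = 19.85°, tan(α/2) ≈ 0.36101, so f ≈ 19.5343 / 0.72202 ≈ 27.0552 mm.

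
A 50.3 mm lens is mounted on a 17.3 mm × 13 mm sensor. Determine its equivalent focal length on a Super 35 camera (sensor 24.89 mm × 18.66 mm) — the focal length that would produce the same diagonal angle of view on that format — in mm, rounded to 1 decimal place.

Sensor diagonal = √(17.3² + 13²) = √468.2900 ≈ 21.6400 mm.
Sensor diagonal = √(24.89² + 18.66²) = √967.7077 ≈ 31.1080 mm.
Equal angle of view means equal diagonal/f ratio, so f₂ = f₁ · (diagonal₂/diagonal₁) = 50.3 × 31.1080/21.6400.
f₂ = 50.3 × 1.43752 ≈ 72.307 mm.

72.3 mm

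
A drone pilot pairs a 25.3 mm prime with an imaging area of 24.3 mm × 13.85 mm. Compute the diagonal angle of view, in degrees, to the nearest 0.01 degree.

Sensor diagonal = √(24.3² + 13.85²) = √782.3125 ≈ 27.9698 mm.
Angle of view α = 2·arctan(d/2f) with d = 27.9698 mm and f = 25.3 mm.
d/2f = 0.55276; arctan(0.55276) ≈ 28.9322°, so α ≈ 57.8645°.

57.86°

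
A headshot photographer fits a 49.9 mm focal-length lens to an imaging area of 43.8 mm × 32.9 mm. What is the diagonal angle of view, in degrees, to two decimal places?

57.52°

Sensor diagonal = √(43.8² + 32.9²) = √3000.8500 ≈ 54.7800 mm.
Angle of view α = 2·arctan(d/2f) with d = 54.7800 mm and f = 49.9 mm.
d/2f = 0.54890; arctan(0.54890) ≈ 28.7623°, so α ≈ 57.5246°.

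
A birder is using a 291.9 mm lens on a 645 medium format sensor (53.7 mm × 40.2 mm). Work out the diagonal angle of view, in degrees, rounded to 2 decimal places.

Sensor diagonal = √(53.7² + 40.2²) = √4499.7300 ≈ 67.0800 mm.
Angle of view α = 2·arctan(d/2f) with d = 67.0800 mm and f = 291.9 mm.
d/2f = 0.11490; arctan(0.11490) ≈ 6.5547°, so α ≈ 13.1094°.

13.11°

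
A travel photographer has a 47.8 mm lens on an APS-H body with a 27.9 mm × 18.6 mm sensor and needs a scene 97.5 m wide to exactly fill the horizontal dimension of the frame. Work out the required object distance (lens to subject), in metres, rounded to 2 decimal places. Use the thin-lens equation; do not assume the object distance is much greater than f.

W: 97.5 m = 97500 mm.
Magnification m = w/W = dᵢ/dₒ; combined with 1/f = 1/dₒ + 1/dᵢ this gives dₒ = f·(1 + W/w).
dₒ = 47.8 mm × (1 + 97500/27.9) = 47.8 × 3495.6237 ≈ 167090.811 mm = 167.091 m.

167.09 m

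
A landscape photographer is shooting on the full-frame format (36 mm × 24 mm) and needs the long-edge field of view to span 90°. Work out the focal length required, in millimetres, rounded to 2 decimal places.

From α = 2·arctan(w/2f) we get f = w / (2·tan(α/2)).
With w = 36 mm and α/2 = 45°, tan(α/2) ≈ 1.00000, so f ≈ 36 / 2.00000 ≈ 18.0000 mm.

18.00 mm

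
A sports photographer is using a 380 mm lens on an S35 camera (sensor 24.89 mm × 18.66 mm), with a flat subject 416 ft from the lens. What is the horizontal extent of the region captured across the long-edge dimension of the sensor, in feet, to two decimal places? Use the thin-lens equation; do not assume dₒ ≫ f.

dₒ: 416 ft × 304.8 mm/ft = 126796.80 mm.
Similar triangles through the lens centre give W/dₒ = w/dᵢ; with 1/f = 1/dₒ + 1/dᵢ this gives W = w·(dₒ − f)/f.
W = 24.89 mm × (126797 − 380) / 380 = 24.89 × 332.6758 ≈ 8280.300 mm = 8280.300/304.8 ft = 27.1663 ft.

27.17 ft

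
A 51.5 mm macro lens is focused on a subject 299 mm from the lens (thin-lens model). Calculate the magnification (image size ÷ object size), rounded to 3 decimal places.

0.208×

Thin lens: 1/f = 1/dₒ + 1/dᵢ → 1/dᵢ = 1/51.5 − 1/299 = 0.0160730 mm⁻¹, so dᵢ ≈ 62.2162 mm.
Magnification m = dᵢ/dₒ = 62.2162/299 ≈ 0.20808.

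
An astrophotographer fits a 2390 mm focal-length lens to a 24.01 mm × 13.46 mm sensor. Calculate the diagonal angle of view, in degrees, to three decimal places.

Sensor diagonal = √(24.01² + 13.46²) = √757.6517 ≈ 27.5255 mm.
Angle of view α = 2·arctan(d/2f) with d = 27.5255 mm and f = 2390 mm.
d/2f = 0.00576; arctan(0.00576) ≈ 0.3299°, so α ≈ 0.6599°.

0.660°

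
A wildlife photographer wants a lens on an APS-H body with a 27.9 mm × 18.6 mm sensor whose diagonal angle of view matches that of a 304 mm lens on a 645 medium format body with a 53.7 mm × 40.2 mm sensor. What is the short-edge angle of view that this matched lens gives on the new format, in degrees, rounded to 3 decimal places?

7.004°

Sensor diagonal = √(53.7² + 40.2²) = √4499.7300 ≈ 67.0800 mm.
Sensor diagonal = √(27.9² + 18.6²) = √1124.3700 ≈ 33.5316 mm.
Equal diagonal AOV ⇒ f₂ = f₁ · 33.5316/67.0800 = 304 × 0.49987 ≈ 151.9620 mm.
Short-edge AOV on the new format = 2·arctan(18.6 / (2 × 151.9620)) = 2·arctan(0.06120) ≈ 7.0042°.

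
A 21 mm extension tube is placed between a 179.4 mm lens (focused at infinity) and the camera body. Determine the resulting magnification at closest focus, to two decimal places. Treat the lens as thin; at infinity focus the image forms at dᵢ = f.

0.12×

The tube moves the image plane from f to f + e, so dᵢ = 179.4 + 21 = 200.4 mm. Focus is achieved when 1/f = 1/dₒ + 1/dᵢ, giving dₒ = 1/(1/f − 1/(f+e)).
Magnification m = dᵢ/dₒ = (f+e)·(1/f − 1/(f+e)) = e/f = 21/179.4 ≈ 0.1171.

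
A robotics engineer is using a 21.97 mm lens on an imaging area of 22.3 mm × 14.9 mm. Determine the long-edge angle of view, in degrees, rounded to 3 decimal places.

Angle of view α = 2·arctan(w/2f) with w = 22.3 mm and f = 21.97 mm.
w/2f = 0.50751; arctan(0.50751) ≈ 26.9083°, so α ≈ 53.8165°.

53.817°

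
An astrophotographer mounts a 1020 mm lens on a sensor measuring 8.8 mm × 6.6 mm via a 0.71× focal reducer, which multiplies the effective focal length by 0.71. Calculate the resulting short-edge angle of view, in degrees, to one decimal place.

Effective focal length f = 1020 × 0.71 = 724.2 mm.
α = 2·arctan(6.6 / (2 × 724.2)) = 2·arctan(0.00456) ≈ 0.5222°.

0.5°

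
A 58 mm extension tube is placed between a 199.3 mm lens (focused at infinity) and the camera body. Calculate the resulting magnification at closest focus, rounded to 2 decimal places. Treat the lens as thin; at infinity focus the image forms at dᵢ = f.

The tube moves the image plane from f to f + e, so dᵢ = 199.3 + 58 = 257.3 mm. Focus is achieved when 1/f = 1/dₒ + 1/dᵢ, giving dₒ = 1/(1/f − 1/(f+e)).
Magnification m = dᵢ/dₒ = (f+e)·(1/f − 1/(f+e)) = e/f = 58/199.3 ≈ 0.2910.

0.29×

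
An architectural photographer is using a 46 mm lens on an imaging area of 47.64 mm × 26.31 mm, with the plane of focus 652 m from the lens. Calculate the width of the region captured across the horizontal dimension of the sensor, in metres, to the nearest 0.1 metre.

675.2 m

dₒ: 652 m = 652000 mm.
Similar triangles through the lens centre give W/dₒ = w/dᵢ; with 1/f = 1/dₒ + 1/dᵢ this gives W = w·(dₒ − f)/f.
W = 47.64 mm × (652000 − 46) / 46 = 47.64 × 14172.9130 ≈ 675197.577 mm = 675.198 m.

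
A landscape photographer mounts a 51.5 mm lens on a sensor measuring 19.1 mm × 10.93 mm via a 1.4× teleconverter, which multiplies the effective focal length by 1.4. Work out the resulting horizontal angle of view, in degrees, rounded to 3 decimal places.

Effective focal length f = 51.5 × 1.4 = 72.1 mm.
α = 2·arctan(19.1 / (2 × 72.1)) = 2·arctan(0.13245) ≈ 15.0904°.

15.090°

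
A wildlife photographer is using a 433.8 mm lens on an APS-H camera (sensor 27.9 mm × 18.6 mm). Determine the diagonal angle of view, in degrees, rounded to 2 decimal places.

4.43°

Sensor diagonal = √(27.9² + 18.6²) = √1124.3700 ≈ 33.5316 mm.
Angle of view α = 2·arctan(d/2f) with d = 33.5316 mm and f = 433.8 mm.
d/2f = 0.03865; arctan(0.03865) ≈ 2.2133°, so α ≈ 4.4266°.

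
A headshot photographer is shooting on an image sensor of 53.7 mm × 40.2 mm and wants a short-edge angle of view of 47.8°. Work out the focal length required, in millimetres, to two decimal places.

From α = 2·arctan(h/2f) we get f = h / (2·tan(α/2)).
With h = 40.2 mm and α/2 = 23.9°, tan(α/2) ≈ 0.44314, so f ≈ 40.2 / 0.88628 ≈ 45.3582 mm.

45.36 mm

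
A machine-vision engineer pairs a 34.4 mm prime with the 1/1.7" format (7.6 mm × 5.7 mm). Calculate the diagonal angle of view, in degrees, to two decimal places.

Sensor diagonal = √(7.6² + 5.7²) = √90.2500 ≈ 9.5000 mm.
Angle of view α = 2·arctan(d/2f) with d = 9.5000 mm and f = 34.4 mm.
d/2f = 0.13808; arctan(0.13808) ≈ 7.8618°, so α ≈ 15.7235°.

15.72°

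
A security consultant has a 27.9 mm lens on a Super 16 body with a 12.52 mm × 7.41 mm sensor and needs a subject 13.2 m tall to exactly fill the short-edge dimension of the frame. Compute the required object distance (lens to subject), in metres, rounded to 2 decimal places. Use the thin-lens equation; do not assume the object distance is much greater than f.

W: 13.2 m = 13200 mm.
Magnification m = h/W = dᵢ/dₒ; combined with 1/f = 1/dₒ + 1/dᵢ this gives dₒ = f·(1 + W/h).
dₒ = 27.9 mm × (1 + 13200/7.41) = 27.9 × 1782.3765 ≈ 49728.305 mm = 49.7283 m.

49.73 m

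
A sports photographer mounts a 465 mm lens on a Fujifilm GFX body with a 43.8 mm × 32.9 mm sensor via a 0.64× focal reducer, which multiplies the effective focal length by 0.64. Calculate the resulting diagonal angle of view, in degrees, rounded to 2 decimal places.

10.52°

Effective focal length f = 465 × 0.64 = 297.6 mm.
Sensor diagonal = √(43.8² + 32.9²) = √3000.8500 ≈ 54.7800 mm.
α = 2·arctan(54.780 / (2 × 297.6)) = 2·arctan(0.09204) ≈ 10.5170°.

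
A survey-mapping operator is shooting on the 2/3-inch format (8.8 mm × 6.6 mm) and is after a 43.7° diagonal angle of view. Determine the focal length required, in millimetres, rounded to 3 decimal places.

Sensor diagonal = √(8.8² + 6.6²) = √121.0000 ≈ 11.0000 mm.
From α = 2·arctan(d/2f) we get f = d / (2·tan(α/2)).
With d = 11.0000 mm and α/2 = 21.85°, tan(α/2) ≈ 0.40098, so f ≈ 11.0000 / 0.80197 ≈ 13.7163 mm.

13.716 mm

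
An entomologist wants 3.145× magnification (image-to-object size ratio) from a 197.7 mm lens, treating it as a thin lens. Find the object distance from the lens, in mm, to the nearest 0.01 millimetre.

With m = dᵢ/dₒ and 1/f = 1/dₒ + 1/dᵢ, substituting dᵢ = m·dₒ gives 1/f = (1 + 1/m)/dₒ, hence dₒ = f·(1 + 1/m).
dₒ = 197.7 × (1 + 1/3.145) = 197.7 × 1.31797 ≈ 260.562 mm.

260.56 mm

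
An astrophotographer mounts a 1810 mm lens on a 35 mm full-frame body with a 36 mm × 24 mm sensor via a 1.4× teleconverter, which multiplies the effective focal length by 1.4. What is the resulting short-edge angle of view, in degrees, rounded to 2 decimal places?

Effective focal length f = 1810 × 1.4 = 2534 mm.
α = 2·arctan(24 / (2 × 2534)) = 2·arctan(0.00474) ≈ 0.5427°.

0.54°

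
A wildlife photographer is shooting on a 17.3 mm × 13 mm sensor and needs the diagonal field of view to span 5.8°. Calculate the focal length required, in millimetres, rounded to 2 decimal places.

213.59 mm

Sensor diagonal = √(17.3² + 13²) = √468.2900 ≈ 21.6400 mm.
From α = 2·arctan(d/2f) we get f = d / (2·tan(α/2)).
With d = 21.6400 mm and α/2 = 2.9°, tan(α/2) ≈ 0.05066, so f ≈ 21.6400 / 0.10132 ≈ 213.5900 mm.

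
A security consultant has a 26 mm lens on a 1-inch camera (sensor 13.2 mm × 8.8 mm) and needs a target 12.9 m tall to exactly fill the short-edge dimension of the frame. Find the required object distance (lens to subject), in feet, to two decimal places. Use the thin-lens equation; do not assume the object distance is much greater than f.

125.13 ft

W: 12.9 m = 12900 mm.
Magnification m = h/W = dᵢ/dₒ; combined with 1/f = 1/dₒ + 1/dᵢ this gives dₒ = f·(1 + W/h).
dₒ = 26 mm × (1 + 12900/8.8) = 26 × 1466.9091 ≈ 38139.636 mm = 38139.636/304.8 ft = 125.13 ft.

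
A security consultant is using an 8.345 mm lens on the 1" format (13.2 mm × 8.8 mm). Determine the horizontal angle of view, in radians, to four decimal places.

1.3383 rad

Angle of view α = 2·arctan(w/2f) with w = 13.2 mm and f = 8.345 mm.
w/2f = 0.79089; arctan(0.79089) ≈ 0.6692 rad, so α ≈ 1.3383 rad.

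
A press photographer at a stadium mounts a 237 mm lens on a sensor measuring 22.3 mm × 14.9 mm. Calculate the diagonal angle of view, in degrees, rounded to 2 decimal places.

Sensor diagonal = √(22.3² + 14.9²) = √719.3000 ≈ 26.8198 mm.
Angle of view α = 2·arctan(d/2f) with d = 26.8198 mm and f = 237 mm.
d/2f = 0.05658; arctan(0.05658) ≈ 3.2384°, so α ≈ 6.4769°.

6.48°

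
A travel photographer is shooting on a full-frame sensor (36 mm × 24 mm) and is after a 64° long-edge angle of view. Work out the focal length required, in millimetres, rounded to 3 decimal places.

28.806 mm

From α = 2·arctan(w/2f) we get f = w / (2·tan(α/2)).
With w = 36 mm and α/2 = 32°, tan(α/2) ≈ 0.62487, so f ≈ 36 / 1.24974 ≈ 28.8060 mm.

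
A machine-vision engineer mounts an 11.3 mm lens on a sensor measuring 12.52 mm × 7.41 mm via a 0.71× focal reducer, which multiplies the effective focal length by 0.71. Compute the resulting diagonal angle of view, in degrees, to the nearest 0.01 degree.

84.40°

Effective focal length f = 11.3 × 0.71 = 8.023 mm.
Sensor diagonal = √(12.52² + 7.41²) = √211.6585 ≈ 14.5485 mm.
α = 2·arctan(14.548 / (2 × 8.023)) = 2·arctan(0.90667) ≈ 84.3955°.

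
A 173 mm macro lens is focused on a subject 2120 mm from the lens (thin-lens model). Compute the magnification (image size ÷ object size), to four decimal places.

Thin lens: 1/f = 1/dₒ + 1/dᵢ → 1/dᵢ = 1/173 − 1/2120 = 0.0053086 mm⁻¹, so dᵢ ≈ 188.3719 mm.
Magnification m = dᵢ/dₒ = 188.3719/2120 ≈ 0.08885.

0.0889×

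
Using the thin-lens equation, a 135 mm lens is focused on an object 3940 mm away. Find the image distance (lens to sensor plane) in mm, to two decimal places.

1/dᵢ = 1/f − 1/dₒ = 1/135 − 1/3940 = 0.0071536 mm⁻¹.
dᵢ = 1/0.0071536 ≈ 139.7898 mm.

139.79 mm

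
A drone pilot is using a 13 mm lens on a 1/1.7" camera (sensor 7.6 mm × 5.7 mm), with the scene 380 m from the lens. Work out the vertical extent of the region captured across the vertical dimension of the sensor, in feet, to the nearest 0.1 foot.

546.6 ft

dₒ: 380 m = 380000 mm.
Similar triangles through the lens centre give W/dₒ = h/dᵢ; with 1/f = 1/dₒ + 1/dᵢ this gives W = h·(dₒ − f)/f.
W = 5.7 mm × (380000 − 13) / 13 = 5.7 × 29229.7692 ≈ 166609.685 mm = 166609.685/304.8 ft = 546.62 ft.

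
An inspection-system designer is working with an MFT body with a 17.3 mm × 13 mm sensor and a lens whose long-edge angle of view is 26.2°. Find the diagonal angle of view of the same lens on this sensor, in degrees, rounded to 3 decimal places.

32.459°

From the long-edge AOV: f = 17.3 / (2·tan(13.1°)) = 17.3 / 0.46541 ≈ 37.1712 mm.
Sensor diagonal = √(17.3² + 13²) = √468.2900 ≈ 21.6400 mm.
Diagonal AOV = 2·arctan(21.6400 / (2 × 37.1712)) = 2·arctan(0.29109) ≈ 32.4591°.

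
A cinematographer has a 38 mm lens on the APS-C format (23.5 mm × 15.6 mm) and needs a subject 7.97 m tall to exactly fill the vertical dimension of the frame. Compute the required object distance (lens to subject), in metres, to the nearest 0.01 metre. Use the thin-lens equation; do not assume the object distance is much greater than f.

19.45 m

W: 7.97 m = 7970 mm.
Magnification m = h/W = dᵢ/dₒ; combined with 1/f = 1/dₒ + 1/dᵢ this gives dₒ = f·(1 + W/h).
dₒ = 38 mm × (1 + 7970/15.6) = 38 × 511.8974 ≈ 19452.103 mm = 19.4521 m.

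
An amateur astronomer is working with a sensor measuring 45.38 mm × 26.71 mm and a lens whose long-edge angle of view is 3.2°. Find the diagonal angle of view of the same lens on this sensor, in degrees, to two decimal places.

3.71°

From the long-edge AOV: f = 45.38 / (2·tan(1.6°)) = 45.38 / 0.05587 ≈ 812.3146 mm.
Sensor diagonal = √(45.38² + 26.71²) = √2772.7685 ≈ 52.6571 mm.
Diagonal AOV = 2·arctan(52.6571 / (2 × 812.3146)) = 2·arctan(0.03241) ≈ 3.7128°.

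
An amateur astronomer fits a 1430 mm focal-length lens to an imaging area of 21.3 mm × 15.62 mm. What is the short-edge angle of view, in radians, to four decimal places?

Angle of view α = 2·arctan(h/2f) with h = 15.62 mm and f = 1430 mm.
h/2f = 0.00546; arctan(0.00546) ≈ 0.0055 rad, so α ≈ 0.0109 rad.

0.0109 rad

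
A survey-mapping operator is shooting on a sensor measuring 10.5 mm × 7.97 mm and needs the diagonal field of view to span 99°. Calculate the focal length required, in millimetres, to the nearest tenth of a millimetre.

5.6 mm

Sensor diagonal = √(10.5² + 7.97²) = √173.7709 ≈ 13.1822 mm.
From α = 2·arctan(d/2f) we get f = d / (2·tan(α/2)).
With d = 13.1822 mm and α/2 = 49.5°, tan(α/2) ≈ 1.17085, so f ≈ 13.1822 / 2.34170 ≈ 5.6293 mm.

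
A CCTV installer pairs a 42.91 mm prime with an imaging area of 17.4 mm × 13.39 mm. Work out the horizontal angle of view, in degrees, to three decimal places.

22.923°

Angle of view α = 2·arctan(w/2f) with w = 17.4 mm and f = 42.91 mm.
w/2f = 0.20275; arctan(0.20275) ≈ 11.4614°, so α ≈ 22.9227°.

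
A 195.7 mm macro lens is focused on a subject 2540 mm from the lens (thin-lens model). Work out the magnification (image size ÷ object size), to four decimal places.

0.0835×

Thin lens: 1/f = 1/dₒ + 1/dᵢ → 1/dᵢ = 1/195.7 − 1/2540 = 0.0047162 mm⁻¹, so dᵢ ≈ 212.0369 mm.
Magnification m = dᵢ/dₒ = 212.0369/2540 ≈ 0.08348.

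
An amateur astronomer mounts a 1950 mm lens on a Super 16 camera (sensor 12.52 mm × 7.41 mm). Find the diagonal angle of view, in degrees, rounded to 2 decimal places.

Sensor diagonal = √(12.52² + 7.41²) = √211.6585 ≈ 14.5485 mm.
Angle of view α = 2·arctan(d/2f) with d = 14.5485 mm and f = 1950 mm.
d/2f = 0.00373; arctan(0.00373) ≈ 0.2137°, so α ≈ 0.4275°.

0.43°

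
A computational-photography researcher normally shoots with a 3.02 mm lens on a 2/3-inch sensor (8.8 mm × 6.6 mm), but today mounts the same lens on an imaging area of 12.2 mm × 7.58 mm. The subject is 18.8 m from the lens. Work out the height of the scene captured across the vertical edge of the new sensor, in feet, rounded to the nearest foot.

155 ft

The focal length stays 3.02 mm; the relevant sensor dimension is now h = 7.58 mm. Object distance dₒ = 18.8 m = 18800 mm.
Thin-lens field height W = h·(dₒ − f)/f = 7.58 × (18800 − 3.02)/3.02 ≈ 47179.175 mm = 47179.175/304.8 ft = 154.787 ft.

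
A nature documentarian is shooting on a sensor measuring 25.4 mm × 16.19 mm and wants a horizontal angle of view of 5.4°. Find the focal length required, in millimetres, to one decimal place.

From α = 2·arctan(w/2f) we get f = w / (2·tan(α/2)).
With w = 25.4 mm and α/2 = 2.7°, tan(α/2) ≈ 0.04716, so f ≈ 25.4 / 0.09432 ≈ 269.3028 mm.

269.3 mm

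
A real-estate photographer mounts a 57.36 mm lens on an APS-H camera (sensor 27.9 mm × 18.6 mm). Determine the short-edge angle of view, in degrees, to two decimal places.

Angle of view α = 2·arctan(h/2f) with h = 18.6 mm and f = 57.36 mm.
h/2f = 0.16213; arctan(0.16213) ≈ 9.2094°, so α ≈ 18.4189°.

18.42°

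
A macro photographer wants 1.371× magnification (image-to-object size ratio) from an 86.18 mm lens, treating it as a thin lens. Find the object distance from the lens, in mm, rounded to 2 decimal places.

With m = dᵢ/dₒ and 1/f = 1/dₒ + 1/dᵢ, substituting dᵢ = m·dₒ gives 1/f = (1 + 1/m)/dₒ, hence dₒ = f·(1 + 1/m).
dₒ = 86.18 × (1 + 1/1.371) = 86.18 × 1.72939 ≈ 149.039 mm.

149.04 mm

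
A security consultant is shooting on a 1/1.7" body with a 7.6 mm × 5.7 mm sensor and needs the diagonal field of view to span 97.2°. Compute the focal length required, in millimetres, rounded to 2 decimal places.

4.19 mm

Sensor diagonal = √(7.6² + 5.7²) = √90.2500 ≈ 9.5000 mm.
From α = 2·arctan(d/2f) we get f = d / (2·tan(α/2)).
With d = 9.5000 mm and α/2 = 48.6°, tan(α/2) ≈ 1.13428, so f ≈ 9.5000 / 2.26855 ≈ 4.1877 mm.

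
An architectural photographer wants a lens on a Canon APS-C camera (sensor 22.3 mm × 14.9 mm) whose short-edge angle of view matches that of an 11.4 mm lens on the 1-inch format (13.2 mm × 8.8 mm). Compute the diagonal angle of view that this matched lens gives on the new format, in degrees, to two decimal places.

69.58°

Equal short-edge AOV ⇒ f₂ = f₁ · 14.9/8.8 = 11.4 × 1.69318 ≈ 19.3023 mm.
Sensor diagonal = √(22.3² + 14.9²) = √719.3000 ≈ 26.8198 mm.
Diagonal AOV on the new format = 2·arctan(26.8198 / (2 × 19.3023)) = 2·arctan(0.69473) ≈ 69.5778°.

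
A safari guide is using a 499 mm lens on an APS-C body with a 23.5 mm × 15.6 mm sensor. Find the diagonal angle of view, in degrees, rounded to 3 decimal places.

3.238°

Sensor diagonal = √(23.5² + 15.6²) = √795.6100 ≈ 28.2066 mm.
Angle of view α = 2·arctan(d/2f) with d = 28.2066 mm and f = 499 mm.
d/2f = 0.02826; arctan(0.02826) ≈ 1.6189°, so α ≈ 3.2378°.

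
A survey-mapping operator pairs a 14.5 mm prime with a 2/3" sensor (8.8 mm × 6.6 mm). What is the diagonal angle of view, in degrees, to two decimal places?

Sensor diagonal = √(8.8² + 6.6²) = √121.0000 ≈ 11.0000 mm.
Angle of view α = 2·arctan(d/2f) with d = 11.0000 mm and f = 14.5 mm.
d/2f = 0.37931; arctan(0.37931) ≈ 20.7723°, so α ≈ 41.5445°.

41.54°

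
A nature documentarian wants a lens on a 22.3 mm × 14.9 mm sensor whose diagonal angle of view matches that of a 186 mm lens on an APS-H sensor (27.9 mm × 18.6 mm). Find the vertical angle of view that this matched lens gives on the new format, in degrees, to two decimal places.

5.73°

Sensor diagonal = √(27.9² + 18.6²) = √1124.3700 ≈ 33.5316 mm.
Sensor diagonal = √(22.3² + 14.9²) = √719.3000 ≈ 26.8198 mm.
Equal diagonal AOV ⇒ f₂ = f₁ · 26.8198/33.5316 = 186 × 0.79984 ≈ 148.7693 mm.
Vertical AOV on the new format = 2·arctan(14.9 / (2 × 148.7693)) = 2·arctan(0.05008) ≈ 5.7337°.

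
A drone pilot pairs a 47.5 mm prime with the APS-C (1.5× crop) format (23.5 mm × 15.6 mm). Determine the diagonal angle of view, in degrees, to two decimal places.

33.07°

Sensor diagonal = √(23.5² + 15.6²) = √795.6100 ≈ 28.2066 mm.
Angle of view α = 2·arctan(d/2f) with d = 28.2066 mm and f = 47.5 mm.
d/2f = 0.29691; arctan(0.29691) ≈ 16.5367°, so α ≈ 33.0735°.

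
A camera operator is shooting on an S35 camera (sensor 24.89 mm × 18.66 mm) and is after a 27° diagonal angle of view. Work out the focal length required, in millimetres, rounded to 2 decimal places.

Sensor diagonal = √(24.89² + 18.66²) = √967.7077 ≈ 31.1080 mm.
From α = 2·arctan(d/2f) we get f = d / (2·tan(α/2)).
With d = 31.1080 mm and α/2 = 13.5°, tan(α/2) ≈ 0.24008, so f ≈ 31.1080 / 0.48016 ≈ 64.7871 mm.

64.79 mm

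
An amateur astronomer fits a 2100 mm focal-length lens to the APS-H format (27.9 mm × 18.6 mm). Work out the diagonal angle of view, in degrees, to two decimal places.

0.91°

Sensor diagonal = √(27.9² + 18.6²) = √1124.3700 ≈ 33.5316 mm.
Angle of view α = 2·arctan(d/2f) with d = 33.5316 mm and f = 2100 mm.
d/2f = 0.00798; arctan(0.00798) ≈ 0.4574°, so α ≈ 0.9148°.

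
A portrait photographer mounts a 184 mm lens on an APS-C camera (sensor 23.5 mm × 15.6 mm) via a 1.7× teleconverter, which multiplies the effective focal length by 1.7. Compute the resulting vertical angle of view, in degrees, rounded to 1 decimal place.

Effective focal length f = 184 × 1.7 = 312.8 mm.
α = 2·arctan(15.6 / (2 × 312.8)) = 2·arctan(0.02494) ≈ 2.8569°.

2.9°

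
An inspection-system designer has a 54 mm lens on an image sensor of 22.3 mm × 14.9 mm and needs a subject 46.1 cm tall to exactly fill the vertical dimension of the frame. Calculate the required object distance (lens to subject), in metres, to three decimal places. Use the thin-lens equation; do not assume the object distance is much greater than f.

W: 46.1 cm = 461 mm.
Magnification m = h/W = dᵢ/dₒ; combined with 1/f = 1/dₒ + 1/dᵢ this gives dₒ = f·(1 + W/h).
dₒ = 54 mm × (1 + 461/14.9) = 54 × 31.9396 ≈ 1724.738 mm = 1.72474 m.

1.725 m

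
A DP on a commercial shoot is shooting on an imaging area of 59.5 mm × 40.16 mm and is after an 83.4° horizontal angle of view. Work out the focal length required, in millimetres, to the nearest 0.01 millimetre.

33.39 mm

From α = 2·arctan(w/2f) we get f = w / (2·tan(α/2)).
With w = 59.5 mm and α/2 = 41.7°, tan(α/2) ≈ 0.89097, so f ≈ 59.5 / 1.78193 ≈ 33.3907 mm.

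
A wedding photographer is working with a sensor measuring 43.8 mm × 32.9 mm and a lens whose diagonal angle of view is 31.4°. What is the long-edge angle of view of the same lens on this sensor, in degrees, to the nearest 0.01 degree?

Sensor diagonal = √(43.8² + 32.9²) = √3000.8500 ≈ 54.7800 mm.
From the diagonal AOV: f = 54.7800 / (2·tan(15.7°)) = 54.7800 / 0.56217 ≈ 97.4431 mm.
Long-edge AOV = 2·arctan(43.8 / (2 × 97.4431)) = 2·arctan(0.22475) ≈ 25.3331°.

25.33°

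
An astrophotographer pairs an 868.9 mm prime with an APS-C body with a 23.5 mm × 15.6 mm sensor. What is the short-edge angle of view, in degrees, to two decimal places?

1.03°

Angle of view α = 2·arctan(h/2f) with h = 15.6 mm and f = 868.9 mm.
h/2f = 0.00898; arctan(0.00898) ≈ 0.5143°, so α ≈ 1.0286°.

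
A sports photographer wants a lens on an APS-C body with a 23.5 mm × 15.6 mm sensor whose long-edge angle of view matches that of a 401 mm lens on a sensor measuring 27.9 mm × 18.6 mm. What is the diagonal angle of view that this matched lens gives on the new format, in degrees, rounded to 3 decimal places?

4.782°

Equal long-edge AOV ⇒ f₂ = f₁ · 23.5/27.9 = 401 × 0.84229 ≈ 337.7599 mm.
Sensor diagonal = √(23.5² + 15.6²) = √795.6100 ≈ 28.2066 mm.
Diagonal AOV on the new format = 2·arctan(28.2066 / (2 × 337.7599)) = 2·arctan(0.04176) ≈ 4.7820°.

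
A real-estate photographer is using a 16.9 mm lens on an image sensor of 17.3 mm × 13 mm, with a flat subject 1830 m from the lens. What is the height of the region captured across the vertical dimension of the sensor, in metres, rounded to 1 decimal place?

dₒ: 1830 m = 1.83e+06 mm.
Similar triangles through the lens centre give W/dₒ = h/dᵢ; with 1/f = 1/dₒ + 1/dᵢ this gives W = h·(dₒ − f)/f.
W = 13 mm × (1.83e+06 − 16.9) / 16.9 = 13 × 108283.0237 ≈ 1407679.308 mm = 1407.68 m.

1407.7 m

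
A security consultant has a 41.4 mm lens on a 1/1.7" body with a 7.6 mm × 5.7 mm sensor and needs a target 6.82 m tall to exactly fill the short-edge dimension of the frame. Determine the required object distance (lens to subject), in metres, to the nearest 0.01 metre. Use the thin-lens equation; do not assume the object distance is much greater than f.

W: 6.82 m = 6820 mm.
Magnification m = h/W = dᵢ/dₒ; combined with 1/f = 1/dₒ + 1/dᵢ this gives dₒ = f·(1 + W/h).
dₒ = 41.4 mm × (1 + 6820/5.7) = 41.4 × 1197.4912 ≈ 49576.137 mm = 49.5761 m.

49.58 m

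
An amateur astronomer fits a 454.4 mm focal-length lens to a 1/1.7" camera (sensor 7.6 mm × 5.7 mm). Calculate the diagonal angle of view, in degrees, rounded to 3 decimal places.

Sensor diagonal = √(7.6² + 5.7²) = √90.2500 ≈ 9.5000 mm.
Angle of view α = 2·arctan(d/2f) with d = 9.5000 mm and f = 454.4 mm.
d/2f = 0.01045; arctan(0.01045) ≈ 0.5989°, so α ≈ 1.1978°.

1.198°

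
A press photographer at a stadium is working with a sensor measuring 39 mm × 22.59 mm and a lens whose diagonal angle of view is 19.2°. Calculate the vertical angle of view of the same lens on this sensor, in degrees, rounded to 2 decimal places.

9.69°

Sensor diagonal = √(39² + 22.59²) = √2031.3081 ≈ 45.0700 mm.
From the diagonal AOV: f = 45.0700 / (2·tan(9.6°)) = 45.0700 / 0.33827 ≈ 133.2350 mm.
Vertical AOV = 2·arctan(22.59 / (2 × 133.2350)) = 2·arctan(0.08478) ≈ 9.6913°.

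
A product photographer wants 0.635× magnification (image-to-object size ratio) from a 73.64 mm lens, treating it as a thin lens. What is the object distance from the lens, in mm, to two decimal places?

With m = dᵢ/dₒ and 1/f = 1/dₒ + 1/dᵢ, substituting dᵢ = m·dₒ gives 1/f = (1 + 1/m)/dₒ, hence dₒ = f·(1 + 1/m).
dₒ = 73.64 × (1 + 1/0.635) = 73.64 × 2.57480 ≈ 189.609 mm.

189.61 mm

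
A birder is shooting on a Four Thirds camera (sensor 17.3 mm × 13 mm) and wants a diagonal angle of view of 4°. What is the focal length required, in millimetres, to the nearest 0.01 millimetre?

Sensor diagonal = √(17.3² + 13²) = √468.2900 ≈ 21.6400 mm.
From α = 2·arctan(d/2f) we get f = d / (2·tan(α/2)).
With d = 21.6400 mm and α/2 = 2°, tan(α/2) ≈ 0.03492, so f ≈ 21.6400 / 0.06984 ≈ 309.8444 mm.

309.84 mm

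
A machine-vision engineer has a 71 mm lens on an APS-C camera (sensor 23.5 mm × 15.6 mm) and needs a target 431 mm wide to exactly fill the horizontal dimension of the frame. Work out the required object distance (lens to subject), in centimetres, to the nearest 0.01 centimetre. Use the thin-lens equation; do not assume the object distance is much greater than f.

Magnification m = w/W = dᵢ/dₒ; combined with 1/f = 1/dₒ + 1/dᵢ this gives dₒ = f·(1 + W/w).
dₒ = 71 mm × (1 + 431/23.5) = 71 × 19.3404 ≈ 1373.170 mm = 137.317 cm.

137.32 cm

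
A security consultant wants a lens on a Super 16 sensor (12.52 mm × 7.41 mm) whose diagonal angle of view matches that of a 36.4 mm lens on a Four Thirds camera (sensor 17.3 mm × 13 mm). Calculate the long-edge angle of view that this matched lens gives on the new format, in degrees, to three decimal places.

Sensor diagonal = √(17.3² + 13²) = √468.2900 ≈ 21.6400 mm.
Sensor diagonal = √(12.52² + 7.41²) = √211.6585 ≈ 14.5485 mm.
Equal diagonal AOV ⇒ f₂ = f₁ · 14.5485/21.6400 = 36.4 × 0.67230 ≈ 24.4716 mm.
Long-edge AOV on the new format = 2·arctan(12.52 / (2 × 24.4716)) = 2·arctan(0.25581) ≈ 28.6979°.

28.698°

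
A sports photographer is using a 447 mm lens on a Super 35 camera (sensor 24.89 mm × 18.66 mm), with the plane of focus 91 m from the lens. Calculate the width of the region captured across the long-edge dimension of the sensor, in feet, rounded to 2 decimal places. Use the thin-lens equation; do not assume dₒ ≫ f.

16.54 ft

dₒ: 91 m = 91000 mm.
Similar triangles through the lens centre give W/dₒ = w/dᵢ; with 1/f = 1/dₒ + 1/dᵢ this gives W = w·(dₒ − f)/f.
W = 24.89 mm × (91000 − 447) / 447 = 24.89 × 202.5794 ≈ 5042.202 mm = 5042.202/304.8 ft = 16.5427 ft.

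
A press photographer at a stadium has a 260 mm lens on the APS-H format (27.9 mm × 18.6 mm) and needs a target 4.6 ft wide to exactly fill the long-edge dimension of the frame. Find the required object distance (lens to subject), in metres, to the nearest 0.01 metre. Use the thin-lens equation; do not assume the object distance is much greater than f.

W: 4.6 ft × 304.8 mm/ft = 1402.08 mm.
Magnification m = w/W = dᵢ/dₒ; combined with 1/f = 1/dₒ + 1/dᵢ this gives dₒ = f·(1 + W/w).
dₒ = 260 mm × (1 + 1402.08/27.9) = 260 × 51.2538 ≈ 13325.978 mm = 13.326 m.

13.33 m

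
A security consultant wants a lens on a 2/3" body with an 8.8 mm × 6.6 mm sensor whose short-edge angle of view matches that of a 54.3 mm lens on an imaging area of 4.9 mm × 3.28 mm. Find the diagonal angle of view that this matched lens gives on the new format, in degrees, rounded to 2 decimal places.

Equal short-edge AOV ⇒ f₂ = f₁ · 6.6/3.28 = 54.3 × 2.01220 ≈ 109.2622 mm.
Sensor diagonal = √(8.8² + 6.6²) = √121.0000 ≈ 11.0000 mm.
Diagonal AOV on the new format = 2·arctan(11.0000 / (2 × 109.2622)) = 2·arctan(0.05034) ≈ 5.7634°.

5.76°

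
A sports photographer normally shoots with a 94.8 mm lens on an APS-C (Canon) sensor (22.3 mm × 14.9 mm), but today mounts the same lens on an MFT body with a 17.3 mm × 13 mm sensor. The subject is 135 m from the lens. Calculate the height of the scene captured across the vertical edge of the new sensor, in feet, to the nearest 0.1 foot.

The focal length stays 94.8 mm; the relevant sensor dimension is now h = 13 mm. Object distance dₒ = 135 m = 135000 mm.
Thin-lens field height W = h·(dₒ − f)/f = 13 × (135000 − 94.8)/94.8 ≈ 18499.658 mm = 18499.658/304.8 ft = 60.6944 ft.

60.7 ft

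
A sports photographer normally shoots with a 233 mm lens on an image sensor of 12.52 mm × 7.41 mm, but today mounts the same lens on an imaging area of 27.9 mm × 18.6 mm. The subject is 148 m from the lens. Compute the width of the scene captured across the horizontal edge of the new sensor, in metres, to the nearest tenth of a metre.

17.7 m

The focal length stays 233 mm; the relevant sensor dimension is now w = 27.9 mm. Object distance dₒ = 148 m = 148000 mm.
Thin-lens field width W = w·(dₒ − f)/f = 27.9 × (148000 − 233)/233 ≈ 17693.988 mm = 17.694 m.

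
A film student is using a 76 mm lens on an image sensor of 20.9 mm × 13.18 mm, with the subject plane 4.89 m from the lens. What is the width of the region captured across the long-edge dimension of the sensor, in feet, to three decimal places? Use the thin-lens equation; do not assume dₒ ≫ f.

4.343 ft

dₒ: 4.89 m = 4890 mm.
Similar triangles through the lens centre give W/dₒ = w/dᵢ; with 1/f = 1/dₒ + 1/dᵢ this gives W = w·(dₒ − f)/f.
W = 20.9 mm × (4890 − 76) / 76 = 20.9 × 63.3421 ≈ 1323.850 mm = 1323.850/304.8 ft = 4.34334 ft.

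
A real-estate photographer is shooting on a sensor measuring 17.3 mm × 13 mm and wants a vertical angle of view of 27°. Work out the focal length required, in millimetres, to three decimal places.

27.074 mm

From α = 2·arctan(h/2f) we get f = h / (2·tan(α/2)).
With h = 13 mm and α/2 = 13.5°, tan(α/2) ≈ 0.24008, so f ≈ 13 / 0.48016 ≈ 27.0744 mm.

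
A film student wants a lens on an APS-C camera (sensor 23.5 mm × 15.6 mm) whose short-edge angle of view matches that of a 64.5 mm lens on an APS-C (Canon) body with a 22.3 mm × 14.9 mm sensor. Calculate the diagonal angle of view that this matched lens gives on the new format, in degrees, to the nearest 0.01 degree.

Equal short-edge AOV ⇒ f₂ = f₁ · 15.6/14.9 = 64.5 × 1.04698 ≈ 67.5302 mm.
Sensor diagonal = √(23.5² + 15.6²) = √795.6100 ≈ 28.2066 mm.
Diagonal AOV on the new format = 2·arctan(28.2066 / (2 × 67.5302)) = 2·arctan(0.20884) ≈ 23.5927°.

23.59°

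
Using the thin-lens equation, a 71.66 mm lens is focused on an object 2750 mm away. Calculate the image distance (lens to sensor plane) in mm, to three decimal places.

1/dᵢ = 1/f − 1/dₒ = 1/71.66 − 1/2750 = 0.0135912 mm⁻¹.
dᵢ = 1/0.0135912 ≈ 73.5773 mm.

73.577 mm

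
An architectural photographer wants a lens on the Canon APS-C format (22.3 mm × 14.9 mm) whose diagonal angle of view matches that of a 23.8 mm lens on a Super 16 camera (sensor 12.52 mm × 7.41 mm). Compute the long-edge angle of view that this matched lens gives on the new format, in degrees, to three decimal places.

28.518°

Sensor diagonal = √(12.52² + 7.41²) = √211.6585 ≈ 14.5485 mm.
Sensor diagonal = √(22.3² + 14.9²) = √719.3000 ≈ 26.8198 mm.
Equal diagonal AOV ⇒ f₂ = f₁ · 26.8198/14.5485 = 23.8 × 1.84347 ≈ 43.8747 mm.
Long-edge AOV on the new format = 2·arctan(22.3 / (2 × 43.8747)) = 2·arctan(0.25413) ≈ 28.5178°.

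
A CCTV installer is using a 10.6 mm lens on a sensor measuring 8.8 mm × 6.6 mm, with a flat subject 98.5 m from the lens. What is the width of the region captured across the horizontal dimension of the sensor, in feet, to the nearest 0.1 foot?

268.3 ft

dₒ: 98.5 m = 98500 mm.
Similar triangles through the lens centre give W/dₒ = w/dᵢ; with 1/f = 1/dₒ + 1/dᵢ this gives W = w·(dₒ − f)/f.
W = 8.8 mm × (98500 − 10.6) / 10.6 = 8.8 × 9291.4528 ≈ 81764.785 mm = 81764.785/304.8 ft = 268.257 ft.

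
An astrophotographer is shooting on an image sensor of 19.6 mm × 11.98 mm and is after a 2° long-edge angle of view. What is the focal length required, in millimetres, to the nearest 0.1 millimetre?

From α = 2·arctan(w/2f) we get f = w / (2·tan(α/2)).
With w = 19.6 mm and α/2 = 1°, tan(α/2) ≈ 0.01746, so f ≈ 19.6 / 0.03491 ≈ 561.4416 mm.

561.4 mm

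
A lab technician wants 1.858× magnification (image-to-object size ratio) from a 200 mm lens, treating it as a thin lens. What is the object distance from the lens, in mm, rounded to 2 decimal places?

307.64 mm

With m = dᵢ/dₒ and 1/f = 1/dₒ + 1/dᵢ, substituting dᵢ = m·dₒ gives 1/f = (1 + 1/m)/dₒ, hence dₒ = f·(1 + 1/m).
dₒ = 200 × (1 + 1/1.858) = 200 × 1.53821 ≈ 307.643 mm.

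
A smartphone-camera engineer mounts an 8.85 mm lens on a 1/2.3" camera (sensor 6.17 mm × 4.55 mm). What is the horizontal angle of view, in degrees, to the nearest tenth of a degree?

38.4°

Angle of view α = 2·arctan(w/2f) with w = 6.17 mm and f = 8.85 mm.
w/2f = 0.34859; arctan(0.34859) ≈ 19.2179°, so α ≈ 38.4358°.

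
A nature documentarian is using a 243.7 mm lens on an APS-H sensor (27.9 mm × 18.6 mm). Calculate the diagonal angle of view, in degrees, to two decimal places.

Sensor diagonal = √(27.9² + 18.6²) = √1124.3700 ≈ 33.5316 mm.
Angle of view α = 2·arctan(d/2f) with d = 33.5316 mm and f = 243.7 mm.
d/2f = 0.06880; arctan(0.06880) ≈ 3.9356°, so α ≈ 7.8711°.

7.87°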